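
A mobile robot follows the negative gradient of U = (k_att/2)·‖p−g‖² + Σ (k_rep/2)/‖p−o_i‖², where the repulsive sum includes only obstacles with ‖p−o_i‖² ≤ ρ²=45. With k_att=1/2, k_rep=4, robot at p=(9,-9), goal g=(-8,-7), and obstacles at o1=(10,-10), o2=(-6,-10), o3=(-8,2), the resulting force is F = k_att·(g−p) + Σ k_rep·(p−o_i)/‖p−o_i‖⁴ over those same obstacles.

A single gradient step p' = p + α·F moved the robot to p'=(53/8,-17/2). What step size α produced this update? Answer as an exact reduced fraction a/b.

F_att = 1/2·(g−p) = 1/2·(-17,2) = (-8.5000,1.0000)
o1: d²=2 ≤ ρ²=45; F_rep = 4·(-1,1)/2² = (-1.0000,1.0000)
o2: d²=226 > ρ²=45 → inactive
o3: d²=410 > ρ²=45 → inactive
F = F_att + ΣF_rep = (-9.5000,2.0000)
Δp = p'−p = (-2.3750,0.5000); α = Δx/Fx = (-19/8) / (-19/2) = 1/4
check: Δy/Fy = (1/2) / (2) = 1/4 ✓

α = 1/4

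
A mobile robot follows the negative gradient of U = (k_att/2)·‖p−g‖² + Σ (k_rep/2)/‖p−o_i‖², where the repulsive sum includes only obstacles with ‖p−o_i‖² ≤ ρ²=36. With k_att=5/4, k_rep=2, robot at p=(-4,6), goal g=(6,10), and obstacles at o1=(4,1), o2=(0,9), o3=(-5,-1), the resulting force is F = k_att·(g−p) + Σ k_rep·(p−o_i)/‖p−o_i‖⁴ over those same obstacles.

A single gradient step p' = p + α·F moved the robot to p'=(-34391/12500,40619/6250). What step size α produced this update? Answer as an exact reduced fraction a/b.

α = 1/10

F_att = 5/4·(g−p) = 5/4·(10,4) = (12.5000,5.0000)
o1: d²=89 > ρ²=36 → inactive
o2: d²=25 ≤ ρ²=36; F_rep = 2·(-4,-3)/25² = (-0.0128,-0.0096)
o3: d²=50 > ρ²=36 → inactive
F = F_att + ΣF_rep = (12.4872,4.9904)
Δp = p'−p = (1.2487,0.4990); α = Δx/Fx = (15609/12500) / (15609/1250) = 1/10
check: Δy/Fy = (3119/6250) / (3119/625) = 1/10 ✓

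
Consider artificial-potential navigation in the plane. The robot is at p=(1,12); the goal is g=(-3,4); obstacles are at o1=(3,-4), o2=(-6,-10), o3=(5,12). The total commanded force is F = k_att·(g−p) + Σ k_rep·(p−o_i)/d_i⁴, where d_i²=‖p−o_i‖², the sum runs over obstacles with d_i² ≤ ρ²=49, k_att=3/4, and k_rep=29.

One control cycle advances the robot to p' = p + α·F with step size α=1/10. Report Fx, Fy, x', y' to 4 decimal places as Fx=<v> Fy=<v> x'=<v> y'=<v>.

Fx=-3.4531 Fy=-6.0000 x'=0.6547 y'=11.4000

F_att = 3/4·(g−p) = 3/4·(-4,-8) = (-3.0000,-6.0000)
o1: d²=260 > ρ²=49 → inactive
o2: d²=533 > ρ²=49 → inactive
o3: d²=16 ≤ ρ²=49; F_rep = 29·(-4,0)/16² = (-0.4531,0.0000)
F = F_att + ΣF_rep = (-3.4531,-6.0000)
p' = p + 1/10·F = (0.6547,11.4000)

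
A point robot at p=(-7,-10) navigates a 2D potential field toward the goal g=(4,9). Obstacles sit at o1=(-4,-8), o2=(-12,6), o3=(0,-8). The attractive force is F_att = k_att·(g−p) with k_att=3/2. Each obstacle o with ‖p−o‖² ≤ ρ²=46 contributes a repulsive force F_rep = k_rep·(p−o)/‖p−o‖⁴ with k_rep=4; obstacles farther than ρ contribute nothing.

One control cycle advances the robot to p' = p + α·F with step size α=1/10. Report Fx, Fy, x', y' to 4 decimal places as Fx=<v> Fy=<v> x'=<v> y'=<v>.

Fx=16.4290 Fy=28.4527 x'=-5.3571 y'=-7.1547

F_att = 3/2·(g−p) = 3/2·(11,19) = (16.5000,28.5000)
o1: d²=13 ≤ ρ²=46; F_rep = 4·(-3,-2)/13² = (-0.0710,-0.0473)
o2: d²=281 > ρ²=46 → inactive
o3: d²=53 > ρ²=46 → inactive
F = F_att + ΣF_rep = (16.4290,28.4527)
p' = p + 1/10·F = (-5.3571,-7.1547)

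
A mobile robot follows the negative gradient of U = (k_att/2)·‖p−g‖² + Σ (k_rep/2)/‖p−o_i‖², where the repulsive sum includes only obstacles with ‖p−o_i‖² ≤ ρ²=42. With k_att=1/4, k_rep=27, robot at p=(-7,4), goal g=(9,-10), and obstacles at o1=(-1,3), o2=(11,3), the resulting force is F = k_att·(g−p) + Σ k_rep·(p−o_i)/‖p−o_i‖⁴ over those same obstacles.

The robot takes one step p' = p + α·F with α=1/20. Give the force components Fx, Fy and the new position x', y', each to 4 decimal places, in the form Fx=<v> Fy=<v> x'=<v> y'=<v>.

F_att = 1/4·(g−p) = 1/4·(16,-14) = (4.0000,-3.5000)
o1: d²=37 ≤ ρ²=42; F_rep = 27·(-6,1)/37² = (-0.1183,0.0197)
o2: d²=325 > ρ²=42 → inactive
F = F_att + ΣF_rep = (3.8817,-3.4803)
p' = p + 1/20·F = (-6.8059,3.8260)

Fx=3.8817 Fy=-3.4803 x'=-6.8059 y'=3.8260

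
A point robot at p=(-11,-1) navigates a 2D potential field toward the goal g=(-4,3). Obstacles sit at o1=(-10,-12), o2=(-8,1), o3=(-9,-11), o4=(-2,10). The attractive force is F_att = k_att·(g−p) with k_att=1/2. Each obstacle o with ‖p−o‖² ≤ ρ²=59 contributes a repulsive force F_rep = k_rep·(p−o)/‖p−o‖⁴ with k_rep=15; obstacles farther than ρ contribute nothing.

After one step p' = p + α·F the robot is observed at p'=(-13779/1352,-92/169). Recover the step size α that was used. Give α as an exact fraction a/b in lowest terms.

F_att = 1/2·(g−p) = 1/2·(7,4) = (3.5000,2.0000)
o1: d²=122 > ρ²=59 → inactive
o2: d²=13 ≤ ρ²=59; F_rep = 15·(-3,-2)/13² = (-0.2663,-0.1775)
o3: d²=104 > ρ²=59 → inactive
o4: d²=202 > ρ²=59 → inactive
F = F_att + ΣF_rep = (3.2337,1.8225)
Δp = p'−p = (0.8084,0.4556); α = Δx/Fx = (1093/1352) / (1093/338) = 1/4
check: Δy/Fy = (77/169) / (308/169) = 1/4 ✓

α = 1/4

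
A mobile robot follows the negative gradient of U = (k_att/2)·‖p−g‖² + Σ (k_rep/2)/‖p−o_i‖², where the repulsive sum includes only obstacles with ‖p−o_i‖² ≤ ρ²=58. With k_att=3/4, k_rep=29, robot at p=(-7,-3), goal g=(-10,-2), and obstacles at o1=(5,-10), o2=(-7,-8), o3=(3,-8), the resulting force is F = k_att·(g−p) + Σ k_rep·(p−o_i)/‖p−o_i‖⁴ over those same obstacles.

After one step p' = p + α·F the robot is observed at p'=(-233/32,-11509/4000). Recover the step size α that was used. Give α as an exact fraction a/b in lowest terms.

F_att = 3/4·(g−p) = 3/4·(-3,1) = (-2.2500,0.7500)
o1: d²=193 > ρ²=58 → inactive
o2: d²=25 ≤ ρ²=58; F_rep = 29·(0,5)/25² = (0.0000,0.2320)
o3: d²=125 > ρ²=58 → inactive
F = F_att + ΣF_rep = (-2.2500,0.9820)
Δp = p'−p = (-0.2812,0.1227); α = Δx/Fx = (-9/32) / (-9/4) = 1/8
check: Δy/Fy = (491/4000) / (491/500) = 1/8 ✓

α = 1/8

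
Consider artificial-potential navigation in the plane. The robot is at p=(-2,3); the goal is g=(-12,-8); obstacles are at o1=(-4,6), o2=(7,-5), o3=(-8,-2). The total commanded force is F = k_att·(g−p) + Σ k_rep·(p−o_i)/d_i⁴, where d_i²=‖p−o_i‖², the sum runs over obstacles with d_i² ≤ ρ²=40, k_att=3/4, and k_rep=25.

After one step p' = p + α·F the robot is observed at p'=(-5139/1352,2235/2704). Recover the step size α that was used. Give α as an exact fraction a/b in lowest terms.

α = 1/4

F_att = 3/4·(g−p) = 3/4·(-10,-11) = (-7.5000,-8.2500)
o1: d²=13 ≤ ρ²=40; F_rep = 25·(2,-3)/13² = (0.2959,-0.4438)
o2: d²=145 > ρ²=40 → inactive
o3: d²=61 > ρ²=40 → inactive
F = F_att + ΣF_rep = (-7.2041,-8.6938)
Δp = p'−p = (-1.8010,-2.1734); α = Δx/Fx = (-2435/1352) / (-2435/338) = 1/4
check: Δy/Fy = (-5877/2704) / (-5877/676) = 1/4 ✓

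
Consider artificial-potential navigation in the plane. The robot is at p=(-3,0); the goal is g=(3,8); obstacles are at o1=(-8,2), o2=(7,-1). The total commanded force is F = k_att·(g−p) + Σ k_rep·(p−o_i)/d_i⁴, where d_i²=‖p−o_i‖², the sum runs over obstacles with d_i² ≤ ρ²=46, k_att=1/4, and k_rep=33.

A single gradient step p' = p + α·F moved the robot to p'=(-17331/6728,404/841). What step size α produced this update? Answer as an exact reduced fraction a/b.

α = 1/4

F_att = 1/4·(g−p) = 1/4·(6,8) = (1.5000,2.0000)
o1: d²=29 ≤ ρ²=46; F_rep = 33·(5,-2)/29² = (0.1962,-0.0785)
o2: d²=101 > ρ²=46 → inactive
F = F_att + ΣF_rep = (1.6962,1.9215)
Δp = p'−p = (0.4240,0.4804); α = Δx/Fx = (2853/6728) / (2853/1682) = 1/4
check: Δy/Fy = (404/841) / (1616/841) = 1/4 ✓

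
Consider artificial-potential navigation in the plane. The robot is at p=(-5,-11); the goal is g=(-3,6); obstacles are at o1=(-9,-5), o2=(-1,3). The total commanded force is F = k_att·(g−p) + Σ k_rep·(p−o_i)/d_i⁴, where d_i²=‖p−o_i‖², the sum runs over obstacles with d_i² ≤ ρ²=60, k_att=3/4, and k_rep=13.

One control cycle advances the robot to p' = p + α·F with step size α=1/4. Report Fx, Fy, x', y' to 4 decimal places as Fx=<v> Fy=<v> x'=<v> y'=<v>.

Fx=1.5192 Fy=12.7212 x'=-4.6202 y'=-7.8197

F_att = 3/4·(g−p) = 3/4·(2,17) = (1.5000,12.7500)
o1: d²=52 ≤ ρ²=60; F_rep = 13·(4,-6)/52² = (0.0192,-0.0288)
o2: d²=212 > ρ²=60 → inactive
F = F_att + ΣF_rep = (1.5192,12.7212)
p' = p + 1/4·F = (-4.6202,-7.8197)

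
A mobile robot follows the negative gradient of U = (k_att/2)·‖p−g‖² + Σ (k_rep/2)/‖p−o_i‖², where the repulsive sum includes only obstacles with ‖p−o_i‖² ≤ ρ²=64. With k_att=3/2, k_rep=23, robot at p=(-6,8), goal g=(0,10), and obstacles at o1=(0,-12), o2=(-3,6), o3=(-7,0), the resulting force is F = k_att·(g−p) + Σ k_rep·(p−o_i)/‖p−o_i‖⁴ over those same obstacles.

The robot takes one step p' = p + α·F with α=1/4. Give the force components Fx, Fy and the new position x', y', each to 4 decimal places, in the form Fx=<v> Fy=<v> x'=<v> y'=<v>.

F_att = 3/2·(g−p) = 3/2·(6,2) = (9.0000,3.0000)
o1: d²=436 > ρ²=64 → inactive
o2: d²=13 ≤ ρ²=64; F_rep = 23·(-3,2)/13² = (-0.4083,0.2722)
o3: d²=65 > ρ²=64 → inactive
F = F_att + ΣF_rep = (8.5917,3.2722)
p' = p + 1/4·F = (-3.8521,8.8180)

Fx=8.5917 Fy=3.2722 x'=-3.8521 y'=8.8180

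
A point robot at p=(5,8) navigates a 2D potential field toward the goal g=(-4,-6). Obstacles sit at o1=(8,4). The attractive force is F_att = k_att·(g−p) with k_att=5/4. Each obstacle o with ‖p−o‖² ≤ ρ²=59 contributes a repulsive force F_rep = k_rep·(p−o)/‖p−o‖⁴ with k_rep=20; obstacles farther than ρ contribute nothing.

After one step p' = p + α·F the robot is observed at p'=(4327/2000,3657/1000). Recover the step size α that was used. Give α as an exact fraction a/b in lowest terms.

F_att = 5/4·(g−p) = 5/4·(-9,-14) = (-11.2500,-17.5000)
o1: d²=25 ≤ ρ²=59; F_rep = 20·(-3,4)/25² = (-0.0960,0.1280)
F = F_att + ΣF_rep = (-11.3460,-17.3720)
Δp = p'−p = (-2.8365,-4.3430); α = Δx/Fx = (-5673/2000) / (-5673/500) = 1/4
check: Δy/Fy = (-4343/1000) / (-4343/250) = 1/4 ✓

α = 1/4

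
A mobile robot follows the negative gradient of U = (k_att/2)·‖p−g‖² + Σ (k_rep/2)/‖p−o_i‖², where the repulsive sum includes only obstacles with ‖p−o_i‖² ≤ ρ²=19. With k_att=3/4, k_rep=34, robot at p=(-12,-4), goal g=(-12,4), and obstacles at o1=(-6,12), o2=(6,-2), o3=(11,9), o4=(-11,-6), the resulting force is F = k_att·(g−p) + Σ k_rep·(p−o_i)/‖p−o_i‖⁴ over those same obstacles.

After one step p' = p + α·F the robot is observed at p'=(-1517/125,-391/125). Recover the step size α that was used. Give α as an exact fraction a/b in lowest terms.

α = 1/10

F_att = 3/4·(g−p) = 3/4·(0,8) = (0.0000,6.0000)
o1: d²=292 > ρ²=19 → inactive
o2: d²=328 > ρ²=19 → inactive
o3: d²=698 > ρ²=19 → inactive
o4: d²=5 ≤ ρ²=19; F_rep = 34·(-1,2)/5² = (-1.3600,2.7200)
F = F_att + ΣF_rep = (-1.3600,8.7200)
Δp = p'−p = (-0.1360,0.8720); α = Δx/Fx = (-17/125) / (-34/25) = 1/10
check: Δy/Fy = (109/125) / (218/25) = 1/10 ✓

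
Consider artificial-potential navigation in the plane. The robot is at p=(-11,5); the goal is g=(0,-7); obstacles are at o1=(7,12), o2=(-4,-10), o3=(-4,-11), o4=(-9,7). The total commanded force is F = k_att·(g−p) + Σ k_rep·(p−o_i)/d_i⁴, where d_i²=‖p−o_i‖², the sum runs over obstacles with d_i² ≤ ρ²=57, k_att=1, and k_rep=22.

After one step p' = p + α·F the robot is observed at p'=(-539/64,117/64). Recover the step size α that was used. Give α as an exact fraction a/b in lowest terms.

α = 1/4

F_att = 1·(g−p) = 1·(11,-12) = (11.0000,-12.0000)
o1: d²=373 > ρ²=57 → inactive
o2: d²=274 > ρ²=57 → inactive
o3: d²=305 > ρ²=57 → inactive
o4: d²=8 ≤ ρ²=57; F_rep = 22·(-2,-2)/8² = (-0.6875,-0.6875)
F = F_att + ΣF_rep = (10.3125,-12.6875)
Δp = p'−p = (2.5781,-3.1719); α = Δx/Fx = (165/64) / (165/16) = 1/4
check: Δy/Fy = (-203/64) / (-203/16) = 1/4 ✓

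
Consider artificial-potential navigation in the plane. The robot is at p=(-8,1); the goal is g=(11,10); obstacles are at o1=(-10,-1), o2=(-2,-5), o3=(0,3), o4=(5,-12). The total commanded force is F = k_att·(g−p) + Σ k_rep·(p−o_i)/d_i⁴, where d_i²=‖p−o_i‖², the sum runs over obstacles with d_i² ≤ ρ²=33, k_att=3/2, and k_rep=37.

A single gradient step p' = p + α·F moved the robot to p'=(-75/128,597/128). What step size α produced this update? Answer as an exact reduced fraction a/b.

α = 1/4

F_att = 3/2·(g−p) = 3/2·(19,9) = (28.5000,13.5000)
o1: d²=8 ≤ ρ²=33; F_rep = 37·(2,2)/8² = (1.1562,1.1562)
o2: d²=72 > ρ²=33 → inactive
o3: d²=68 > ρ²=33 → inactive
o4: d²=338 > ρ²=33 → inactive
F = F_att + ΣF_rep = (29.6562,14.6562)
Δp = p'−p = (7.4141,3.6641); α = Δx/Fx = (949/128) / (949/32) = 1/4
check: Δy/Fy = (469/128) / (469/32) = 1/4 ✓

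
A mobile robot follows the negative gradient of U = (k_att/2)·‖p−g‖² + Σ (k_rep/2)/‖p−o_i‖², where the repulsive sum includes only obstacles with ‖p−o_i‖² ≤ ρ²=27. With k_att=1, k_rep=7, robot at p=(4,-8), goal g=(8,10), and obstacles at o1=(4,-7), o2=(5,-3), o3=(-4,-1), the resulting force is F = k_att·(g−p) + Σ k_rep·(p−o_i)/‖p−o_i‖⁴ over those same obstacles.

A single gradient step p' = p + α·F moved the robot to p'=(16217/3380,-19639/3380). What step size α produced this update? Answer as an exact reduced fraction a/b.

α = 1/5

F_att = 1·(g−p) = 1·(4,18) = (4.0000,18.0000)
o1: d²=1 ≤ ρ²=27; F_rep = 7·(0,-1)/1² = (0.0000,-7.0000)
o2: d²=26 ≤ ρ²=27; F_rep = 7·(-1,-5)/26² = (-0.0104,-0.0518)
o3: d²=113 > ρ²=27 → inactive
F = F_att + ΣF_rep = (3.9896,10.9482)
Δp = p'−p = (0.7979,2.1896); α = Δx/Fx = (2697/3380) / (2697/676) = 1/5
check: Δy/Fy = (7401/3380) / (7401/676) = 1/5 ✓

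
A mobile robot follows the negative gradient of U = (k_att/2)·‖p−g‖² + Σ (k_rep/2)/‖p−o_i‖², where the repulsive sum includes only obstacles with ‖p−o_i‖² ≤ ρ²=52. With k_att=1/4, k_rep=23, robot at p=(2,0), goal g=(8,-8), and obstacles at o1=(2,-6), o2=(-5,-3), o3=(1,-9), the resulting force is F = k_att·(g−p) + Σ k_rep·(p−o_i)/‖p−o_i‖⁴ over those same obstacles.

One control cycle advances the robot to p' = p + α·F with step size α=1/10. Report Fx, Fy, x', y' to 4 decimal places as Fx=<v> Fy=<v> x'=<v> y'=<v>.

Fx=1.5000 Fy=-1.8935 x'=2.1500 y'=-0.1894

F_att = 1/4·(g−p) = 1/4·(6,-8) = (1.5000,-2.0000)
o1: d²=36 ≤ ρ²=52; F_rep = 23·(0,6)/36² = (0.0000,0.1065)
o2: d²=58 > ρ²=52 → inactive
o3: d²=82 > ρ²=52 → inactive
F = F_att + ΣF_rep = (1.5000,-1.8935)
p' = p + 1/10·F = (2.1500,-0.1894)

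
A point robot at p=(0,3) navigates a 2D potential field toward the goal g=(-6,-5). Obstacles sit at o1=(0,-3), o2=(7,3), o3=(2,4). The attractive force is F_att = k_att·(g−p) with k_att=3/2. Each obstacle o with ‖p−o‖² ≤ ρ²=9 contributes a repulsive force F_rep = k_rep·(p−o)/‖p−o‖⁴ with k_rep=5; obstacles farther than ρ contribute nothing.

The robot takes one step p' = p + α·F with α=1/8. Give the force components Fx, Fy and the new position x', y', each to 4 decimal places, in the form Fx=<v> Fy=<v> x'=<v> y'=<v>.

F_att = 3/2·(g−p) = 3/2·(-6,-8) = (-9.0000,-12.0000)
o1: d²=36 > ρ²=9 → inactive
o2: d²=49 > ρ²=9 → inactive
o3: d²=5 ≤ ρ²=9; F_rep = 5·(-2,-1)/5² = (-0.4000,-0.2000)
F = F_att + ΣF_rep = (-9.4000,-12.2000)
p' = p + 1/8·F = (-1.1750,1.4750)

Fx=-9.4000 Fy=-12.2000 x'=-1.1750 y'=1.4750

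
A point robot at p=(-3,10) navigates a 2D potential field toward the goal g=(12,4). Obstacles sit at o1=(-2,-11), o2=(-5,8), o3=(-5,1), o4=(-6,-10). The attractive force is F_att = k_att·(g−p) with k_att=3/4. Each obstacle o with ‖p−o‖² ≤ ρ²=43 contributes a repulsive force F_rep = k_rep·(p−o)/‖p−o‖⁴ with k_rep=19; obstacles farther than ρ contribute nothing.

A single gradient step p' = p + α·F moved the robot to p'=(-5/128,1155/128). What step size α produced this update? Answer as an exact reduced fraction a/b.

F_att = 3/4·(g−p) = 3/4·(15,-6) = (11.2500,-4.5000)
o1: d²=442 > ρ²=43 → inactive
o2: d²=8 ≤ ρ²=43; F_rep = 19·(2,2)/8² = (0.5938,0.5938)
o3: d²=85 > ρ²=43 → inactive
o4: d²=409 > ρ²=43 → inactive
F = F_att + ΣF_rep = (11.8438,-3.9062)
Δp = p'−p = (2.9609,-0.9766); α = Δx/Fx = (379/128) / (379/32) = 1/4
check: Δy/Fy = (-125/128) / (-125/32) = 1/4 ✓

α = 1/4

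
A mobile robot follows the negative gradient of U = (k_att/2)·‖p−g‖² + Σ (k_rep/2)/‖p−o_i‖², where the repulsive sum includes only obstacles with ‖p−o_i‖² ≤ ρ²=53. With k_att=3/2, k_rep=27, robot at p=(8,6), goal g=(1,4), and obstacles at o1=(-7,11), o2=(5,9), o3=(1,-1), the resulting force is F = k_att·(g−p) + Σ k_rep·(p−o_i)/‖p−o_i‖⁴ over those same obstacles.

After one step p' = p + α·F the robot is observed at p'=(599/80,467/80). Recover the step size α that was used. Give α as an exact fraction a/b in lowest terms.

α = 1/20

F_att = 3/2·(g−p) = 3/2·(-7,-2) = (-10.5000,-3.0000)
o1: d²=250 > ρ²=53 → inactive
o2: d²=18 ≤ ρ²=53; F_rep = 27·(3,-3)/18² = (0.2500,-0.2500)
o3: d²=98 > ρ²=53 → inactive
F = F_att + ΣF_rep = (-10.2500,-3.2500)
Δp = p'−p = (-0.5125,-0.1625); α = Δx/Fx = (-41/80) / (-41/4) = 1/20
check: Δy/Fy = (-13/80) / (-13/4) = 1/20 ✓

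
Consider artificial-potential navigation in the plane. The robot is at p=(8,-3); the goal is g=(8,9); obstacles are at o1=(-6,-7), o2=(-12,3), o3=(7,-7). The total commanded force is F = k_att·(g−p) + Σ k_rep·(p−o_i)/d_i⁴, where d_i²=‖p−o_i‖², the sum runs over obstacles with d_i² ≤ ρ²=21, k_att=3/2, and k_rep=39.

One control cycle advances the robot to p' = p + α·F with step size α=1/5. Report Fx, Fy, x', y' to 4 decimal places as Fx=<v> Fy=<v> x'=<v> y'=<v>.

Fx=0.1349 Fy=18.5398 x'=8.0270 y'=0.7080

F_att = 3/2·(g−p) = 3/2·(0,12) = (0.0000,18.0000)
o1: d²=212 > ρ²=21 → inactive
o2: d²=436 > ρ²=21 → inactive
o3: d²=17 ≤ ρ²=21; F_rep = 39·(1,4)/17² = (0.1349,0.5398)
F = F_att + ΣF_rep = (0.1349,18.5398)
p' = p + 1/5·F = (8.0270,0.7080)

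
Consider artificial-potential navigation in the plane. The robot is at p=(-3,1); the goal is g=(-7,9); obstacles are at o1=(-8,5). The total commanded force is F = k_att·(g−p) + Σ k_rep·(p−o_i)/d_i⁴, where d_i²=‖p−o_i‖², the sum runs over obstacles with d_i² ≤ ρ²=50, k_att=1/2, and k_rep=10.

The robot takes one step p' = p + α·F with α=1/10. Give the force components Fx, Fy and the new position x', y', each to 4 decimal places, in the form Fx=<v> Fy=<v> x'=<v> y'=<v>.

F_att = 1/2·(g−p) = 1/2·(-4,8) = (-2.0000,4.0000)
o1: d²=41 ≤ ρ²=50; F_rep = 10·(5,-4)/41² = (0.0297,-0.0238)
F = F_att + ΣF_rep = (-1.9703,3.9762)
p' = p + 1/10·F = (-3.1970,1.3976)

Fx=-1.9703 Fy=3.9762 x'=-3.1970 y'=1.3976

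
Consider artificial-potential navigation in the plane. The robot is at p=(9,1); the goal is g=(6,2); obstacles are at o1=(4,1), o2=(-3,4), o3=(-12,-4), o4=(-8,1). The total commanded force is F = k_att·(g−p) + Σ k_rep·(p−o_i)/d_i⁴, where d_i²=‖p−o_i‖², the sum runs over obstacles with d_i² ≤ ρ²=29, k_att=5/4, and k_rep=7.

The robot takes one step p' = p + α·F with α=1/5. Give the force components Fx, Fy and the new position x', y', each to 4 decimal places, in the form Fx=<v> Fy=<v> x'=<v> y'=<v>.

Fx=-3.6940 Fy=1.2500 x'=8.2612 y'=1.2500

F_att = 5/4·(g−p) = 5/4·(-3,1) = (-3.7500,1.2500)
o1: d²=25 ≤ ρ²=29; F_rep = 7·(5,0)/25² = (0.0560,0.0000)
o2: d²=153 > ρ²=29 → inactive
o3: d²=466 > ρ²=29 → inactive
o4: d²=289 > ρ²=29 → inactive
F = F_att + ΣF_rep = (-3.6940,1.2500)
p' = p + 1/5·F = (8.2612,1.2500)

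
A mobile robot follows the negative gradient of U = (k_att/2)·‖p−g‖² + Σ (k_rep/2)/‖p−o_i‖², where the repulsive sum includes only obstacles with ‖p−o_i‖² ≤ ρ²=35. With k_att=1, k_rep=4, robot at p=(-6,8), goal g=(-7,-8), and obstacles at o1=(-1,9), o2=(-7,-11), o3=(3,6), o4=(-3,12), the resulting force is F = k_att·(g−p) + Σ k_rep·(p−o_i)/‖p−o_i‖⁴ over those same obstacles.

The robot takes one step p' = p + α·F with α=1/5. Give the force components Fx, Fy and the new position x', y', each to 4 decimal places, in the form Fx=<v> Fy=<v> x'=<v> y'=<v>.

F_att = 1·(g−p) = 1·(-1,-16) = (-1.0000,-16.0000)
o1: d²=26 ≤ ρ²=35; F_rep = 4·(-5,-1)/26² = (-0.0296,-0.0059)
o2: d²=362 > ρ²=35 → inactive
o3: d²=85 > ρ²=35 → inactive
o4: d²=25 ≤ ρ²=35; F_rep = 4·(-3,-4)/25² = (-0.0192,-0.0256)
F = F_att + ΣF_rep = (-1.0488,-16.0315)
p' = p + 1/5·F = (-6.2098,4.7937)

Fx=-1.0488 Fy=-16.0315 x'=-6.2098 y'=4.7937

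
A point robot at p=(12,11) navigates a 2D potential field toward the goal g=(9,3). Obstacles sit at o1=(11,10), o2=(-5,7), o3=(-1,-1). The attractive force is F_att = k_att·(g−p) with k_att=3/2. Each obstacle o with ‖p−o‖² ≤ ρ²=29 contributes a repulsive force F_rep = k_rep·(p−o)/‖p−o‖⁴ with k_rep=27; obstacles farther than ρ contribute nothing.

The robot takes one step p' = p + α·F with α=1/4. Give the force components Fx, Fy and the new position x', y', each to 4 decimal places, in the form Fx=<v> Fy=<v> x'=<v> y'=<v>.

F_att = 3/2·(g−p) = 3/2·(-3,-8) = (-4.5000,-12.0000)
o1: d²=2 ≤ ρ²=29; F_rep = 27·(1,1)/2² = (6.7500,6.7500)
o2: d²=305 > ρ²=29 → inactive
o3: d²=313 > ρ²=29 → inactive
F = F_att + ΣF_rep = (2.2500,-5.2500)
p' = p + 1/4·F = (12.5625,9.6875)

Fx=2.2500 Fy=-5.2500 x'=12.5625 y'=9.6875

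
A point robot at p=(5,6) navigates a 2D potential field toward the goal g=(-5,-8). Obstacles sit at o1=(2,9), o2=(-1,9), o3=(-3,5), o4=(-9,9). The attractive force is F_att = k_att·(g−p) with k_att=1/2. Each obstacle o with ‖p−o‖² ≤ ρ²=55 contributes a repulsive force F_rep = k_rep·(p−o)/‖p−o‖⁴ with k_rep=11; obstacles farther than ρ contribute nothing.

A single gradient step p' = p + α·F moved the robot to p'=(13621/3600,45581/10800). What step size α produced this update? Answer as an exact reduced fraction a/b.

F_att = 1/2·(g−p) = 1/2·(-10,-14) = (-5.0000,-7.0000)
o1: d²=18 ≤ ρ²=55; F_rep = 11·(3,-3)/18² = (0.1019,-0.1019)
o2: d²=45 ≤ ρ²=55; F_rep = 11·(6,-3)/45² = (0.0326,-0.0163)
o3: d²=65 > ρ²=55 → inactive
o4: d²=205 > ρ²=55 → inactive
F = F_att + ΣF_rep = (-4.8656,-7.1181)
Δp = p'−p = (-1.2164,-1.7795); α = Δx/Fx = (-4379/3600) / (-4379/900) = 1/4
check: Δy/Fy = (-19219/10800) / (-19219/2700) = 1/4 ✓

α = 1/4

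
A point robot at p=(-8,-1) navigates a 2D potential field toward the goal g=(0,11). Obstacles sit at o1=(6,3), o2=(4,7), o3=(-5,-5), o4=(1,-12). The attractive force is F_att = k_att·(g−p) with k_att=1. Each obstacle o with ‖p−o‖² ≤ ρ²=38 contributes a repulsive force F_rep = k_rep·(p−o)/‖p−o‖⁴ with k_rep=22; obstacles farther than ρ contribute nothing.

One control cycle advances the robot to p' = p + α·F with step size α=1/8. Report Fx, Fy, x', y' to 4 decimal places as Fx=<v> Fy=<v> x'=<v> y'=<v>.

F_att = 1·(g−p) = 1·(8,12) = (8.0000,12.0000)
o1: d²=212 > ρ²=38 → inactive
o2: d²=208 > ρ²=38 → inactive
o3: d²=25 ≤ ρ²=38; F_rep = 22·(-3,4)/25² = (-0.1056,0.1408)
o4: d²=202 > ρ²=38 → inactive
F = F_att + ΣF_rep = (7.8944,12.1408)
p' = p + 1/8·F = (-7.0132,0.5176)

Fx=7.8944 Fy=12.1408 x'=-7.0132 y'=0.5176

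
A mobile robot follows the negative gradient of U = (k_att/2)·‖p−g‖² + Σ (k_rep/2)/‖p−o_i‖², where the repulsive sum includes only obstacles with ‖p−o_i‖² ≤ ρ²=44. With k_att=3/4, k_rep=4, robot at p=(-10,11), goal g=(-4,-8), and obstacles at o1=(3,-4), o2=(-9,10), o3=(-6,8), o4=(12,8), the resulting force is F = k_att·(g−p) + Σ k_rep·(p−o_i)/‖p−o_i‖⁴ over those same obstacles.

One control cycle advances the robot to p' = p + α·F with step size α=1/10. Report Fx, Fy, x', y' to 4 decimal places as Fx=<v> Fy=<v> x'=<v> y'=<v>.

F_att = 3/4·(g−p) = 3/4·(6,-19) = (4.5000,-14.2500)
o1: d²=394 > ρ²=44 → inactive
o2: d²=2 ≤ ρ²=44; F_rep = 4·(-1,1)/2² = (-1.0000,1.0000)
o3: d²=25 ≤ ρ²=44; F_rep = 4·(-4,3)/25² = (-0.0256,0.0192)
o4: d²=493 > ρ²=44 → inactive
F = F_att + ΣF_rep = (3.4744,-13.2308)
p' = p + 1/10·F = (-9.6526,9.6769)

Fx=3.4744 Fy=-13.2308 x'=-9.6526 y'=9.6769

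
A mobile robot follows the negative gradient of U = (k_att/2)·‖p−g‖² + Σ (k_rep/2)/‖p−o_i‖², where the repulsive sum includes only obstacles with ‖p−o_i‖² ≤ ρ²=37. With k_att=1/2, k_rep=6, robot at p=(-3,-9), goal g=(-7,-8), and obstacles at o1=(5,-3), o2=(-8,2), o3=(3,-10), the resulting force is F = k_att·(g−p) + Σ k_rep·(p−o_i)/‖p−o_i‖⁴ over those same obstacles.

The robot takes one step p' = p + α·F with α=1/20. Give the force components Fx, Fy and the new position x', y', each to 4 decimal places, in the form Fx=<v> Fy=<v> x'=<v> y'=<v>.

F_att = 1/2·(g−p) = 1/2·(-4,1) = (-2.0000,0.5000)
o1: d²=100 > ρ²=37 → inactive
o2: d²=146 > ρ²=37 → inactive
o3: d²=37 ≤ ρ²=37; F_rep = 6·(-6,1)/37² = (-0.0263,0.0044)
F = F_att + ΣF_rep = (-2.0263,0.5044)
p' = p + 1/20·F = (-3.1013,-8.9748)

Fx=-2.0263 Fy=0.5044 x'=-3.1013 y'=-8.9748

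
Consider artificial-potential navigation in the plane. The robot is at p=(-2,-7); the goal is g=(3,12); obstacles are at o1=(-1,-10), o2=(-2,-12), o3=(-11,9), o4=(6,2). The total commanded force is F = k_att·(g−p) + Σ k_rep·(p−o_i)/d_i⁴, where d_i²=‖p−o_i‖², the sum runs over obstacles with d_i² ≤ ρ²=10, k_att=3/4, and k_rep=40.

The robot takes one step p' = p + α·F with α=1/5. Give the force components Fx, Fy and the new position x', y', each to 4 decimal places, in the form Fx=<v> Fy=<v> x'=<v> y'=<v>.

Fx=3.3500 Fy=15.4500 x'=-1.3300 y'=-3.9100

F_att = 3/4·(g−p) = 3/4·(5,19) = (3.7500,14.2500)
o1: d²=10 ≤ ρ²=10; F_rep = 40·(-1,3)/10² = (-0.4000,1.2000)
o2: d²=25 > ρ²=10 → inactive
o3: d²=337 > ρ²=10 → inactive
o4: d²=145 > ρ²=10 → inactive
F = F_att + ΣF_rep = (3.3500,15.4500)
p' = p + 1/5·F = (-1.3300,-3.9100)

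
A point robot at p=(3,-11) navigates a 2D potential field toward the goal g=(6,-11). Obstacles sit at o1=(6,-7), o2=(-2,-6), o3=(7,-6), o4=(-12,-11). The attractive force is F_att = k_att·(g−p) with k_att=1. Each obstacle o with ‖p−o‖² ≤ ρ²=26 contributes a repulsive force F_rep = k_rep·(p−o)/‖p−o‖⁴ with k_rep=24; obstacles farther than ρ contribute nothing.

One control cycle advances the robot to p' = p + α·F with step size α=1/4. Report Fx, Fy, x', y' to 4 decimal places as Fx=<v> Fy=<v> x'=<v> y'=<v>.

Fx=2.8848 Fy=-0.1536 x'=3.7212 y'=-11.0384

F_att = 1·(g−p) = 1·(3,0) = (3.0000,0.0000)
o1: d²=25 ≤ ρ²=26; F_rep = 24·(-3,-4)/25² = (-0.1152,-0.1536)
o2: d²=50 > ρ²=26 → inactive
o3: d²=41 > ρ²=26 → inactive
o4: d²=225 > ρ²=26 → inactive
F = F_att + ΣF_rep = (2.8848,-0.1536)
p' = p + 1/4·F = (3.7212,-11.0384)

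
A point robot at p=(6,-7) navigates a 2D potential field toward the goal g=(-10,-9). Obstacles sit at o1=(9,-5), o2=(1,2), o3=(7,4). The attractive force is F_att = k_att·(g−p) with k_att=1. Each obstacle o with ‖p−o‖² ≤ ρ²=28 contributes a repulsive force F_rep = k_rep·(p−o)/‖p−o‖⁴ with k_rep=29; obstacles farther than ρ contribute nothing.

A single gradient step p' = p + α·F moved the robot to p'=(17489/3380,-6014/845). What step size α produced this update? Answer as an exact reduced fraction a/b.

F_att = 1·(g−p) = 1·(-16,-2) = (-16.0000,-2.0000)
o1: d²=13 ≤ ρ²=28; F_rep = 29·(-3,-2)/13² = (-0.5148,-0.3432)
o2: d²=106 > ρ²=28 → inactive
o3: d²=122 > ρ²=28 → inactive
F = F_att + ΣF_rep = (-16.5148,-2.3432)
Δp = p'−p = (-0.8257,-0.1172); α = Δx/Fx = (-2791/3380) / (-2791/169) = 1/20
check: Δy/Fy = (-99/845) / (-396/169) = 1/20 ✓

α = 1/20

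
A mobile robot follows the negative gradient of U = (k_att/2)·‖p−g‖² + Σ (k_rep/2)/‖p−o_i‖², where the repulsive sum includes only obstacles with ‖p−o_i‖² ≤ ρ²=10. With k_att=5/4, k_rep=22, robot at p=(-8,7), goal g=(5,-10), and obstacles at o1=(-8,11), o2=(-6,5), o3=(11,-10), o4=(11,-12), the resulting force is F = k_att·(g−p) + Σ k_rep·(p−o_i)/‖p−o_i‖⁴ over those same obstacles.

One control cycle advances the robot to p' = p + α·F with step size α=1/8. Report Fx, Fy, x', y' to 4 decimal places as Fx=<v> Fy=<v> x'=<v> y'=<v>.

F_att = 5/4·(g−p) = 5/4·(13,-17) = (16.2500,-21.2500)
o1: d²=16 > ρ²=10 → inactive
o2: d²=8 ≤ ρ²=10; F_rep = 22·(-2,2)/8² = (-0.6875,0.6875)
o3: d²=650 > ρ²=10 → inactive
o4: d²=722 > ρ²=10 → inactive
F = F_att + ΣF_rep = (15.5625,-20.5625)
p' = p + 1/8·F = (-6.0547,4.4297)

Fx=15.5625 Fy=-20.5625 x'=-6.0547 y'=4.4297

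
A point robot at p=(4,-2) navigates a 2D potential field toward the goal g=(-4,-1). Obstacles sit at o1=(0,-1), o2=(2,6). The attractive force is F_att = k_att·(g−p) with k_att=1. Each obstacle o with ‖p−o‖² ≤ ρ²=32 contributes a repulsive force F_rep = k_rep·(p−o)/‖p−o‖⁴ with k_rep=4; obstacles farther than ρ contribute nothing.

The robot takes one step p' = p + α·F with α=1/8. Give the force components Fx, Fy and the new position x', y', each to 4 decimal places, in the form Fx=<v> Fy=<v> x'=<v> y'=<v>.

Fx=-7.9446 Fy=0.9862 x'=3.0069 y'=-1.8767

F_att = 1·(g−p) = 1·(-8,1) = (-8.0000,1.0000)
o1: d²=17 ≤ ρ²=32; F_rep = 4·(4,-1)/17² = (0.0554,-0.0138)
o2: d²=68 > ρ²=32 → inactive
F = F_att + ΣF_rep = (-7.9446,0.9862)
p' = p + 1/8·F = (3.0069,-1.8767)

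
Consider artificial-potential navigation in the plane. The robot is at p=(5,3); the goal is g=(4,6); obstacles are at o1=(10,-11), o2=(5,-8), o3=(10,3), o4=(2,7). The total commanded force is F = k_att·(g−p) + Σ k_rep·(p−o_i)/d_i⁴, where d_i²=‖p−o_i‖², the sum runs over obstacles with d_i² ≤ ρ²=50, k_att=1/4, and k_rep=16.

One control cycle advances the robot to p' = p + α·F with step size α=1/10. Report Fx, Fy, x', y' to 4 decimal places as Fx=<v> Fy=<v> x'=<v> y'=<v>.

F_att = 1/4·(g−p) = 1/4·(-1,3) = (-0.2500,0.7500)
o1: d²=221 > ρ²=50 → inactive
o2: d²=121 > ρ²=50 → inactive
o3: d²=25 ≤ ρ²=50; F_rep = 16·(-5,0)/25² = (-0.1280,0.0000)
o4: d²=25 ≤ ρ²=50; F_rep = 16·(3,-4)/25² = (0.0768,-0.1024)
F = F_att + ΣF_rep = (-0.3012,0.6476)
p' = p + 1/10·F = (4.9699,3.0648)

Fx=-0.3012 Fy=0.6476 x'=4.9699 y'=3.0648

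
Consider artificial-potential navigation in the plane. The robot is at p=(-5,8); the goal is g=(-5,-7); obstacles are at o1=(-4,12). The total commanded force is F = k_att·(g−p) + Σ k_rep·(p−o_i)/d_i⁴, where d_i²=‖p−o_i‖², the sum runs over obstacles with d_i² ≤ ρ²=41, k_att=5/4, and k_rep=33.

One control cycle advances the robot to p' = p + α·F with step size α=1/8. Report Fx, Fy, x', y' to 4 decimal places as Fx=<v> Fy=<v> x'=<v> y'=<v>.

F_att = 5/4·(g−p) = 5/4·(0,-15) = (0.0000,-18.7500)
o1: d²=17 ≤ ρ²=41; F_rep = 33·(-1,-4)/17² = (-0.1142,-0.4567)
F = F_att + ΣF_rep = (-0.1142,-19.2067)
p' = p + 1/8·F = (-5.0143,5.5992)

Fx=-0.1142 Fy=-19.2067 x'=-5.0143 y'=5.5992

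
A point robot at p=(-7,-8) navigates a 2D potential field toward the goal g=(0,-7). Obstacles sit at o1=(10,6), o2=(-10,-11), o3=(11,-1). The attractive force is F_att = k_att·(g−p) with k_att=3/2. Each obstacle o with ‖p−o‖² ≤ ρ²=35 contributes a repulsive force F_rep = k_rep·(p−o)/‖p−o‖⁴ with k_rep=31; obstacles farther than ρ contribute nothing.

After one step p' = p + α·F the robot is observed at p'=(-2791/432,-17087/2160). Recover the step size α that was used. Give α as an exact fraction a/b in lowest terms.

F_att = 3/2·(g−p) = 3/2·(7,1) = (10.5000,1.5000)
o1: d²=485 > ρ²=35 → inactive
o2: d²=18 ≤ ρ²=35; F_rep = 31·(3,3)/18² = (0.2870,0.2870)
o3: d²=373 > ρ²=35 → inactive
F = F_att + ΣF_rep = (10.7870,1.7870)
Δp = p'−p = (0.5394,0.0894); α = Δx/Fx = (233/432) / (1165/108) = 1/20
check: Δy/Fy = (193/2160) / (193/108) = 1/20 ✓

α = 1/20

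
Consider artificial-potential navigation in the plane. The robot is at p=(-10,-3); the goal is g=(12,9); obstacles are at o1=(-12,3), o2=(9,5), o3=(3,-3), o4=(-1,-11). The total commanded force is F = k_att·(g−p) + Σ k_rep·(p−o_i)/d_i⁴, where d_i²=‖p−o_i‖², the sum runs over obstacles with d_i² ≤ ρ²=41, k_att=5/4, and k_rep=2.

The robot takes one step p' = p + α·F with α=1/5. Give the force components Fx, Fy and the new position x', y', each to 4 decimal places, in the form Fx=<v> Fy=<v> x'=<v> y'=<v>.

Fx=27.5025 Fy=14.9925 x'=-4.4995 y'=-0.0015

F_att = 5/4·(g−p) = 5/4·(22,12) = (27.5000,15.0000)
o1: d²=40 ≤ ρ²=41; F_rep = 2·(2,-6)/40² = (0.0025,-0.0075)
o2: d²=425 > ρ²=41 → inactive
o3: d²=169 > ρ²=41 → inactive
o4: d²=145 > ρ²=41 → inactive
F = F_att + ΣF_rep = (27.5025,14.9925)
p' = p + 1/5·F = (-4.4995,-0.0015)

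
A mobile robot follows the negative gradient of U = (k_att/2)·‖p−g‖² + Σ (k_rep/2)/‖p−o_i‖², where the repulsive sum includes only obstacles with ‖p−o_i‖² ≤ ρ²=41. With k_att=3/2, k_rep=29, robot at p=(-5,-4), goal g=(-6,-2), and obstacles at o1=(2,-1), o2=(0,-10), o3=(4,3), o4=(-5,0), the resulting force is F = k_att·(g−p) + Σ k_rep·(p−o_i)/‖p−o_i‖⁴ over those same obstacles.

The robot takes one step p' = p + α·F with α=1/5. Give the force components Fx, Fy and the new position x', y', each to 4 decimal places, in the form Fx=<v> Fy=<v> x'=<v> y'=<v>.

Fx=-1.5000 Fy=2.5469 x'=-5.3000 y'=-3.4906

F_att = 3/2·(g−p) = 3/2·(-1,2) = (-1.5000,3.0000)
o1: d²=58 > ρ²=41 → inactive
o2: d²=61 > ρ²=41 → inactive
o3: d²=130 > ρ²=41 → inactive
o4: d²=16 ≤ ρ²=41; F_rep = 29·(0,-4)/16² = (0.0000,-0.4531)
F = F_att + ΣF_rep = (-1.5000,2.5469)
p' = p + 1/5·F = (-5.3000,-3.4906)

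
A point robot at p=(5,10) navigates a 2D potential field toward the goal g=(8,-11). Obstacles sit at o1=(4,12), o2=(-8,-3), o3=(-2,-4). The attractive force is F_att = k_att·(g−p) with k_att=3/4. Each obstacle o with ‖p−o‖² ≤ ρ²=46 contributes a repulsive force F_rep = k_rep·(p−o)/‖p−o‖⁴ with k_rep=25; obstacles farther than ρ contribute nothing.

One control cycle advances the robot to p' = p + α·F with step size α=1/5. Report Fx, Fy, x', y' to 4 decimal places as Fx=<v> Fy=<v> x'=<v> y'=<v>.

F_att = 3/4·(g−p) = 3/4·(3,-21) = (2.2500,-15.7500)
o1: d²=5 ≤ ρ²=46; F_rep = 25·(1,-2)/5² = (1.0000,-2.0000)
o2: d²=338 > ρ²=46 → inactive
o3: d²=245 > ρ²=46 → inactive
F = F_att + ΣF_rep = (3.2500,-17.7500)
p' = p + 1/5·F = (5.6500,6.4500)

Fx=3.2500 Fy=-17.7500 x'=5.6500 y'=6.4500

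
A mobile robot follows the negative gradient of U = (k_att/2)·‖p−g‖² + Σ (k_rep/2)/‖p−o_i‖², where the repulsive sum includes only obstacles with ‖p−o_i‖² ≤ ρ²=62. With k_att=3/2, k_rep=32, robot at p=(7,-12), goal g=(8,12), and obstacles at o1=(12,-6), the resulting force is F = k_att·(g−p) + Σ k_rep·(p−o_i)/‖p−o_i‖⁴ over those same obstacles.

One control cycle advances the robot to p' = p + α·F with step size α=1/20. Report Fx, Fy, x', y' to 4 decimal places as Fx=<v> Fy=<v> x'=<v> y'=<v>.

Fx=1.4570 Fy=35.9484 x'=7.0729 y'=-10.2026

F_att = 3/2·(g−p) = 3/2·(1,24) = (1.5000,36.0000)
o1: d²=61 ≤ ρ²=62; F_rep = 32·(-5,-6)/61² = (-0.0430,-0.0516)
F = F_att + ΣF_rep = (1.4570,35.9484)
p' = p + 1/20·F = (7.0729,-10.2026)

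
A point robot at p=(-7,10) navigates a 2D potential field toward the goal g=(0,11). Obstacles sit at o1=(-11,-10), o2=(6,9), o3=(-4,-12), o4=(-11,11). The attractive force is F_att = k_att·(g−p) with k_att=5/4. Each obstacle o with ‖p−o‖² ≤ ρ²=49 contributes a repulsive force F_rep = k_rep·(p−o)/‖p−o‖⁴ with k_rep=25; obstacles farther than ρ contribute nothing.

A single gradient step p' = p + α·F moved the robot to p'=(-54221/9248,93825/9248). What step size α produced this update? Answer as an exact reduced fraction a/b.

F_att = 5/4·(g−p) = 5/4·(7,1) = (8.7500,1.2500)
o1: d²=416 > ρ²=49 → inactive
o2: d²=170 > ρ²=49 → inactive
o3: d²=493 > ρ²=49 → inactive
o4: d²=17 ≤ ρ²=49; F_rep = 25·(4,-1)/17² = (0.3460,-0.0865)
F = F_att + ΣF_rep = (9.0960,1.1635)
Δp = p'−p = (1.1370,0.1454); α = Δx/Fx = (10515/9248) / (10515/1156) = 1/8
check: Δy/Fy = (1345/9248) / (1345/1156) = 1/8 ✓

α = 1/8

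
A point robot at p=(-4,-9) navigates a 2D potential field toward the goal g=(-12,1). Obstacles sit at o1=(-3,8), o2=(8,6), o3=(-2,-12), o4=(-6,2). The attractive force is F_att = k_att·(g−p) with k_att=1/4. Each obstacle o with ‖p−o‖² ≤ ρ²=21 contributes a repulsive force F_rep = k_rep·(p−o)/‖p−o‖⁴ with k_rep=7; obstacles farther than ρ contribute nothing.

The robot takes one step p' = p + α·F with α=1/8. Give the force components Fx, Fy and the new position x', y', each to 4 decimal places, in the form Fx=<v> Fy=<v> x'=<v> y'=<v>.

F_att = 1/4·(g−p) = 1/4·(-8,10) = (-2.0000,2.5000)
o1: d²=290 > ρ²=21 → inactive
o2: d²=369 > ρ²=21 → inactive
o3: d²=13 ≤ ρ²=21; F_rep = 7·(-2,3)/13² = (-0.0828,0.1243)
o4: d²=125 > ρ²=21 → inactive
F = F_att + ΣF_rep = (-2.0828,2.6243)
p' = p + 1/8·F = (-4.2604,-8.6720)

Fx=-2.0828 Fy=2.6243 x'=-4.2604 y'=-8.6720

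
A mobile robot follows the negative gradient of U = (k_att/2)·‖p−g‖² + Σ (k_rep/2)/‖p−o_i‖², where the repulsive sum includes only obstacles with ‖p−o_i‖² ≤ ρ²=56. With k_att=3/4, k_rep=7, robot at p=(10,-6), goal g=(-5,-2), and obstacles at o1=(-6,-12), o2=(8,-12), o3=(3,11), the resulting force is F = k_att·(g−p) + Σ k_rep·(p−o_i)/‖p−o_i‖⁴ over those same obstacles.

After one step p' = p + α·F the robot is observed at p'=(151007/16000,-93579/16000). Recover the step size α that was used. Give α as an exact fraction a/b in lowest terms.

α = 1/20

F_att = 3/4·(g−p) = 3/4·(-15,4) = (-11.2500,3.0000)
o1: d²=292 > ρ²=56 → inactive
o2: d²=40 ≤ ρ²=56; F_rep = 7·(2,6)/40² = (0.0088,0.0262)
o3: d²=338 > ρ²=56 → inactive
F = F_att + ΣF_rep = (-11.2413,3.0263)
Δp = p'−p = (-0.5621,0.1513); α = Δx/Fx = (-8993/16000) / (-8993/800) = 1/20
check: Δy/Fy = (2421/16000) / (2421/800) = 1/20 ✓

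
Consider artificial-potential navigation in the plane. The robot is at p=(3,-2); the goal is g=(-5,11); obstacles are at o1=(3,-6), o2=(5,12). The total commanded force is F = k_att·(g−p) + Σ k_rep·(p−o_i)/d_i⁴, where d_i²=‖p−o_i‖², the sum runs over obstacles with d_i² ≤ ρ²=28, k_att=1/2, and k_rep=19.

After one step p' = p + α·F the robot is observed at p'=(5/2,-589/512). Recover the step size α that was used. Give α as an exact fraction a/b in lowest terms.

F_att = 1/2·(g−p) = 1/2·(-8,13) = (-4.0000,6.5000)
o1: d²=16 ≤ ρ²=28; F_rep = 19·(0,4)/16² = (0.0000,0.2969)
o2: d²=200 > ρ²=28 → inactive
F = F_att + ΣF_rep = (-4.0000,6.7969)
Δp = p'−p = (-0.5000,0.8496); α = Δx/Fx = (-1/2) / (-4) = 1/8
check: Δy/Fy = (435/512) / (435/64) = 1/8 ✓

α = 1/8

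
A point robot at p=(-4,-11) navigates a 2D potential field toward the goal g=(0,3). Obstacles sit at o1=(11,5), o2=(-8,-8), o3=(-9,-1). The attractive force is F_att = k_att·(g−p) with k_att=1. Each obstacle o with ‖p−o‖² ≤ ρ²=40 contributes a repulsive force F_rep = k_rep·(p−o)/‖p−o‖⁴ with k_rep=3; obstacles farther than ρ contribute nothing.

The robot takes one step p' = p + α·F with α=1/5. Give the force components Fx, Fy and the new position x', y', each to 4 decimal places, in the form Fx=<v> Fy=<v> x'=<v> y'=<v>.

F_att = 1·(g−p) = 1·(4,14) = (4.0000,14.0000)
o1: d²=481 > ρ²=40 → inactive
o2: d²=25 ≤ ρ²=40; F_rep = 3·(4,-3)/25² = (0.0192,-0.0144)
o3: d²=125 > ρ²=40 → inactive
F = F_att + ΣF_rep = (4.0192,13.9856)
p' = p + 1/5·F = (-3.1962,-8.2029)

Fx=4.0192 Fy=13.9856 x'=-3.1962 y'=-8.2029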